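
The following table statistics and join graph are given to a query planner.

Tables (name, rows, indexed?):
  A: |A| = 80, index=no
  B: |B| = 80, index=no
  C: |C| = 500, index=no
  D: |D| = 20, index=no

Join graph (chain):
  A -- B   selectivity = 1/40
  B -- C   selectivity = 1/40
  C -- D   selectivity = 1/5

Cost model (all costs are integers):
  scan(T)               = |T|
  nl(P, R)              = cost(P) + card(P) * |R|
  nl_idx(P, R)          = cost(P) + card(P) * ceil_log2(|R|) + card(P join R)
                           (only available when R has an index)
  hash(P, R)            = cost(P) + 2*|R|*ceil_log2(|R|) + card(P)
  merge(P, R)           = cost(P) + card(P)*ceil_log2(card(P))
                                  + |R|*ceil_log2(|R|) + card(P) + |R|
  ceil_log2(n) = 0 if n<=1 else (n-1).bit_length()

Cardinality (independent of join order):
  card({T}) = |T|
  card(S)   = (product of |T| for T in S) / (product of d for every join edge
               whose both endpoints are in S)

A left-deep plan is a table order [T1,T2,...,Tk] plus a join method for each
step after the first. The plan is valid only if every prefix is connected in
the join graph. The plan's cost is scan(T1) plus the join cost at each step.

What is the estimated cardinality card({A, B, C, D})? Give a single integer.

8000

Tables in S: A(80), B(80), C(500), D(20)
Edges inside S: A-B(d=40), B-C(d=40), C-D(d=5)
numerator = 80 * 80 * 500 * 20 = 64000000
denominator = 40 * 40 * 5 = 8000
card(S) = 64000000 / 8000 = 8000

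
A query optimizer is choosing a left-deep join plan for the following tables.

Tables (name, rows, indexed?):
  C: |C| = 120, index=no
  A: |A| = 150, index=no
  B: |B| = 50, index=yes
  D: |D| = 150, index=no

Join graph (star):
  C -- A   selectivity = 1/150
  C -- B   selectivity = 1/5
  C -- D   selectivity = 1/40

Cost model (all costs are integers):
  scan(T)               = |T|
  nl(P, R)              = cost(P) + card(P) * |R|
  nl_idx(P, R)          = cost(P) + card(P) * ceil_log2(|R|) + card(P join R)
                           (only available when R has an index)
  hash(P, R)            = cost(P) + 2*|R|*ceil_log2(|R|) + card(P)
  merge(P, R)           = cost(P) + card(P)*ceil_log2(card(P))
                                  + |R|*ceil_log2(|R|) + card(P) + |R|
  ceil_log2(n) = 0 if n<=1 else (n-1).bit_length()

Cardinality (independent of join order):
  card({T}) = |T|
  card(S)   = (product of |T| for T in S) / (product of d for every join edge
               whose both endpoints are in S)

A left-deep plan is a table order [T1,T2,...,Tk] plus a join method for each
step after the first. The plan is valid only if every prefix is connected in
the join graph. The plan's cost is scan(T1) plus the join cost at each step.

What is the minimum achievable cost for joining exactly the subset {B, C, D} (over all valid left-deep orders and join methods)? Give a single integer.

3030

Selinger DP over subsets of {B,C,D}:
  {C}: scan cost=120, card=120
  {B}: scan cost=50, card=50
  {D}: scan cost=150, card=150
  {BC}: card=1200; try (B,hash)→840, (C,merge)→1360, (B,merge)→1430, (C,hash)→1780, (B,nl_idx)→2040, (C,nl)→6050 …(+1); best=840 via (B,hash)
  {CD}: card=450; try (C,hash)→1980, (D,merge)→2430, (C,merge)→2460, (D,hash)→2640, (D,nl)→18120, (C,nl)→18150; best=1980 via (C,hash)
  {BCD}: card=4500; try (B,hash)→3030, (D,hash)→4440, (B,merge)→6830, (B,nl_idx)→9180, (D,merge)→16590, (B,nl)→24480 …(+1); best=3030 via (B,hash)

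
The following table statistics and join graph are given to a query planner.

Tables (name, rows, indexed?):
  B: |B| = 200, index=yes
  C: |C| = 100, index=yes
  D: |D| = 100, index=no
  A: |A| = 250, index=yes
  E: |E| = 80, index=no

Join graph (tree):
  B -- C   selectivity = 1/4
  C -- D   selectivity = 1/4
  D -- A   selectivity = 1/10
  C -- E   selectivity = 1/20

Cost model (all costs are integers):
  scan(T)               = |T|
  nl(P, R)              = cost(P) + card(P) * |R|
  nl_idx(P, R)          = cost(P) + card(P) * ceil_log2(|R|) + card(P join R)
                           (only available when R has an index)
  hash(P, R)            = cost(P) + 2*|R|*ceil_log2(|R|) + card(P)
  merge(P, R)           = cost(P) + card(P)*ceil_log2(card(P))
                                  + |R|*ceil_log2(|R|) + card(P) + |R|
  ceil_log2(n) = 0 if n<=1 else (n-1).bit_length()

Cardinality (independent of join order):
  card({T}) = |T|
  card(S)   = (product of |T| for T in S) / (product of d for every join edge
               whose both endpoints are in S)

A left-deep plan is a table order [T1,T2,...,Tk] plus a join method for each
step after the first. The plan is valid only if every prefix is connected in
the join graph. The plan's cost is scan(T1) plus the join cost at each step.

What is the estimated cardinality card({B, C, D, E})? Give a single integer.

500000

Tables in S: B(200), C(100), D(100), E(80)
Edges inside S: B-C(d=4), C-D(d=4), C-E(d=20)
numerator = 200 * 100 * 100 * 80 = 160000000
denominator = 4 * 4 * 20 = 320
card(S) = 160000000 / 320 = 500000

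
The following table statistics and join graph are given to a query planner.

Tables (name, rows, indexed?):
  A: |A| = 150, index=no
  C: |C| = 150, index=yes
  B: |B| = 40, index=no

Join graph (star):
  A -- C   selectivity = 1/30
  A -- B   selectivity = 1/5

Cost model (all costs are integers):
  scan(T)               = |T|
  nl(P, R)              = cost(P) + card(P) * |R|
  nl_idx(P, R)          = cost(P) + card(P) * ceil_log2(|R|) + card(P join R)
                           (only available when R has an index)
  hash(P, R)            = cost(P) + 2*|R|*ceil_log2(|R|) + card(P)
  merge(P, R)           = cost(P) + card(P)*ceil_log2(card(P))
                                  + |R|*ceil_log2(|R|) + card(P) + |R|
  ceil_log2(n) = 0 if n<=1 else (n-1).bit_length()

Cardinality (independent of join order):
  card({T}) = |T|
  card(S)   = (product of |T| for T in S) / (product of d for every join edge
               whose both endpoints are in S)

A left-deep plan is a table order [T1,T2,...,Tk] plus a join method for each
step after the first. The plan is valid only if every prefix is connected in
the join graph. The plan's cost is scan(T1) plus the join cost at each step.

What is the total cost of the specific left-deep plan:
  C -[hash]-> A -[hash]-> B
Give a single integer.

step 1: scan C: cost=150, card=150
step 2: join A via hash
    card(P join A) = 150*150/(30) = 750
    cost = 150 + 2*150*8 + 150 = 2700
step 3: join B via hash
    card(P join B) = 750*40/(5) = 6000
    cost = 2700 + 2*40*6 + 750 = 3930

3930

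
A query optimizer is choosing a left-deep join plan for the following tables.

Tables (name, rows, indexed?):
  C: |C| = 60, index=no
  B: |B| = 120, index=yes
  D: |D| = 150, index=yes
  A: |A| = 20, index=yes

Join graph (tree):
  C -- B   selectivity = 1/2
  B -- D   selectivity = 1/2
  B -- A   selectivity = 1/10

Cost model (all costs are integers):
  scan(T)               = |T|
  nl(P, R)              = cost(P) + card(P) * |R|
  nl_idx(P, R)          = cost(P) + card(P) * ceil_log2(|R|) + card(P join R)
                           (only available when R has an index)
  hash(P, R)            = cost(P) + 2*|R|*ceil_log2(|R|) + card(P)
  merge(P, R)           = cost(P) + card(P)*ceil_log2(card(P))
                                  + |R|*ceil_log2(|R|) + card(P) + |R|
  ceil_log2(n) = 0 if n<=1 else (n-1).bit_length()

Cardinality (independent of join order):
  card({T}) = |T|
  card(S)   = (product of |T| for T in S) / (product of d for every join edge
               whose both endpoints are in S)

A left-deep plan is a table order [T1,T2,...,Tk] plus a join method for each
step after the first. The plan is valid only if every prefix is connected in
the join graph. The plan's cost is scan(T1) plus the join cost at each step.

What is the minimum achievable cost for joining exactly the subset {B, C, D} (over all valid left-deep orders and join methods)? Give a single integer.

6960

Selinger DP over subsets of {B,C,D}:
  {C}: scan cost=60, card=60
  {B}: scan cost=120, card=120
  {D}: scan cost=150, card=150
  {BC}: card=3600; try (C,hash)→960, (B,merge)→1440, (C,merge)→1500, (B,hash)→1800, (B,nl_idx)→4080, (B,nl)→7260 …(+1); best=960 via (C,hash)
  {BD}: card=9000; try (B,hash)→1980, (D,merge)→2430, (B,merge)→2460, (D,hash)→2640, (D,nl_idx)→10080, (B,nl_idx)→10200 …(+2); best=1980 via (B,hash)
  {BCD}: card=270000; try (D,hash)→6960, (C,hash)→11700, (D,merge)→49110, (C,merge)→137400, (D,nl_idx)→299760, (D,nl)→540960 …(+1); best=6960 via (D,hash)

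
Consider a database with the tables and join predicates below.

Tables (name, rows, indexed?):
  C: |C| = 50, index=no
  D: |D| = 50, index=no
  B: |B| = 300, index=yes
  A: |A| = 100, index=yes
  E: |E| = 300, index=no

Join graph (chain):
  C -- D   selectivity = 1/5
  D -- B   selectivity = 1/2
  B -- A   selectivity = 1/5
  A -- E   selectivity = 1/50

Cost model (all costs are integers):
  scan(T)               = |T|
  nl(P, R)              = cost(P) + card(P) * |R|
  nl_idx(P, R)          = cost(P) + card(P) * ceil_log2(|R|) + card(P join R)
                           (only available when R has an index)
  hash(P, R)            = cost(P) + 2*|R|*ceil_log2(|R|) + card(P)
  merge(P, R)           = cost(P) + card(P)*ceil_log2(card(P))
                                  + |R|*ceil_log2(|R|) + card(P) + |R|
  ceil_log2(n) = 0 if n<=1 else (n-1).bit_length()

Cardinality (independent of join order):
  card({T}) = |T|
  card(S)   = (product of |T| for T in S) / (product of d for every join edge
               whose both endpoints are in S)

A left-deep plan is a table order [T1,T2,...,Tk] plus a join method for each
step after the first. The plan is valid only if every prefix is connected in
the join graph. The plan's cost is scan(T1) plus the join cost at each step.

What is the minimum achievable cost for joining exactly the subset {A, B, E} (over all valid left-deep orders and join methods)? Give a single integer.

Selinger DP over subsets of {A,B,E}:
  {B}: scan cost=300, card=300
  {A}: scan cost=100, card=100
  {E}: scan cost=300, card=300
  {AB}: card=6000; try (A,hash)→2000, (B,merge)→3900, (A,merge)→4100, (B,hash)→5600, (B,nl_idx)→7000, (A,nl_idx)→8400 …(+2); best=2000 via (A,hash)
  {AE}: card=600; try (A,hash)→2000, (A,nl_idx)→3000, (E,merge)→3900, (A,merge)→4100, (E,hash)→5600, (E,nl)→30100 …(+1); best=2000 via (A,hash)
  {ABE}: card=36000; try (B,hash)→8000, (B,merge)→11600, (E,hash)→13400, (B,nl_idx)→43400, (E,merge)→89000, (B,nl)→182000 …(+1); best=8000 via (B,hash)

8000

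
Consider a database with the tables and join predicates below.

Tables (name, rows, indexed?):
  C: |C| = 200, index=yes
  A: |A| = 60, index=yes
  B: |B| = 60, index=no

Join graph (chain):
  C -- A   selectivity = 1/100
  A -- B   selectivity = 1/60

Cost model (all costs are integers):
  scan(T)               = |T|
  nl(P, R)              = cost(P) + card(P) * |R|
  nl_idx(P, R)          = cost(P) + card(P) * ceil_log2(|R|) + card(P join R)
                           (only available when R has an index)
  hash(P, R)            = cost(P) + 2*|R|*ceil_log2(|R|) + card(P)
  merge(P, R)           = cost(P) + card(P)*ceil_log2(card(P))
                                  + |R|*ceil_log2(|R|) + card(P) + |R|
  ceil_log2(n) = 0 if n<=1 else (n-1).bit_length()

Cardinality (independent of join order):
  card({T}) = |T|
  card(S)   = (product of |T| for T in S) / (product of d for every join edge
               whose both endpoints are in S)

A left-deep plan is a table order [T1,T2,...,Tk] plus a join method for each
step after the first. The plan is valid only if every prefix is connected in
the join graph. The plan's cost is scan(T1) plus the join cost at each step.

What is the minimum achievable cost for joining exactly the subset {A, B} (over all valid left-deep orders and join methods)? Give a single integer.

480

Selinger DP over subsets of {A,B}:
  {A}: scan cost=60, card=60
  {B}: scan cost=60, card=60
  {AB}: card=60; try (A,nl_idx)→480, (B,hash)→840, (A,hash)→840, (B,merge)→900, (A,merge)→900, (B,nl)→3660 …(+1); best=480 via (A,nl_idx)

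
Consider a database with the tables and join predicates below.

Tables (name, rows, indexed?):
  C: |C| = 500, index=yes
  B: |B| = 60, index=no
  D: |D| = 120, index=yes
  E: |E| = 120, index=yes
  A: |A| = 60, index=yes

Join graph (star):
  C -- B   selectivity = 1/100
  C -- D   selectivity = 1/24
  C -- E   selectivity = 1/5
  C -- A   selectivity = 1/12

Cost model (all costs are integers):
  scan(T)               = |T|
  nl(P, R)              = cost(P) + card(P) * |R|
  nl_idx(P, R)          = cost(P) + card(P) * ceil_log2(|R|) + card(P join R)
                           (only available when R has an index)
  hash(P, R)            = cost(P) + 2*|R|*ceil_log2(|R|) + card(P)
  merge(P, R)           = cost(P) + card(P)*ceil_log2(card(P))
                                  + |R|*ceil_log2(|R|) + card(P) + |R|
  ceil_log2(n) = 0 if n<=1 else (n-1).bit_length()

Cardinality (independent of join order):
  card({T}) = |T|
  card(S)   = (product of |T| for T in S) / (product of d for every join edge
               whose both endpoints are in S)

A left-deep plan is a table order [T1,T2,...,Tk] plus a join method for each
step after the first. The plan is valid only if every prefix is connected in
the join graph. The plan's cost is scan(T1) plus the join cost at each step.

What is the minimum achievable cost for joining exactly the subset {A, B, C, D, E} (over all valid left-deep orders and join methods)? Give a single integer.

Selinger DP over subsets of {A,B,C,D,E}:
  {C}: scan cost=500, card=500
  {B}: scan cost=60, card=60
  {D}: scan cost=120, card=120
  {E}: scan cost=120, card=120
  {A}: scan cost=60, card=60
  {BC}: card=300; try (C,nl_idx)→900, (B,hash)→1720, (C,merge)→5480, (B,merge)→5920, (C,hash)→9120, (C,nl)→30060 …(+1); best=900 via (C,nl_idx)
  {CD}: card=2500; try (D,hash)→2680, (C,nl_idx)→3700, (C,merge)→6080, (D,merge)→6460, (D,nl_idx)→6500, (C,hash)→9240 …(+2); best=2680 via (D,hash)
  {CE}: card=12000; try (E,hash)→2680, (C,merge)→6080, (E,merge)→6460, (C,hash)→9240, (C,nl_idx)→13200, (E,nl_idx)→16000 …(+2); best=2680 via (E,hash)
  {AC}: card=2500; try (A,hash)→1720, (C,nl_idx)→3100, (C,merge)→5480, (A,merge)→5920, (A,nl_idx)→6000, (C,hash)→9120 …(+2); best=1720 via (A,hash)
  {BCD}: card=1500; try (D,hash)→2880, (D,nl_idx)→4500, (D,merge)→4860, (B,hash)→5900, (B,merge)→35600, (D,nl)→36900 …(+1); best=2880 via (D,hash)
  {BCE}: card=7200; try (E,hash)→2880, (E,merge)→4860, (E,nl_idx)→10200, (B,hash)→15400, (E,nl)→36900, (B,merge)→183100 …(+1); best=2880 via (E,hash)
  {ABC}: card=1500; try (A,hash)→1920, (A,nl_idx)→4200, (A,merge)→4320, (B,hash)→4940, (A,nl)→18900, (B,merge)→34640 …(+1); best=1920 via (A,hash)
  {CDE}: card=60000; try (E,hash)→6860, (D,hash)→16360, (E,merge)→36140, (E,nl_idx)→80180, (D,nl_idx)→146680, (D,merge)→183640 …(+2); best=6860 via (E,hash)
  {ACD}: card=12500; try (D,hash)→5900, (A,hash)→5900, (A,nl_idx)→30180, (D,nl_idx)→31720, (D,merge)→35180, (A,merge)→35600 …(+2); best=5900 via (D,hash)
  {ACE}: card=60000; try (E,hash)→5900, (A,hash)→15400, (E,merge)→35180, (E,nl_idx)→79220, (A,nl_idx)→134680, (A,merge)→183100 …(+2); best=5900 via (E,hash)
  {BCDE}: card=36000; try (E,hash)→6060, (D,hash)→11760, (E,merge)→21840, (E,nl_idx)→49380, (B,hash)→67580, (D,nl_idx)→89280 …(+5); best=6060 via (E,hash)
  {ABCD}: card=7500; try (D,hash)→5100, (A,hash)→5100, (B,hash)→19120, (A,nl_idx)→19380, (D,nl_idx)→19920, (D,merge)→20880 …(+5); best=5100 via (D,hash)
  {ABCE}: card=36000; try (E,hash)→5100, (A,hash)→10800, (E,merge)→20880, (E,nl_idx)→48420, (B,hash)→66620, (A,nl_idx)→82080 …(+5); best=5100 via (E,hash)
  {ACDE}: card=300000; try (E,hash)→20080, (D,hash)→67580, (A,hash)→67580, (E,merge)→194360, (E,nl_idx)→393400, (A,nl_idx)→666860 …(+6); best=20080 via (E,hash)
  {ABCDE}: card=180000; try (E,hash)→14280, (D,hash)→42780, (A,hash)→42780, (E,merge)→111060, (E,nl_idx)→237600, (B,hash)→320800 …(+9); best=14280 via (E,hash)

14280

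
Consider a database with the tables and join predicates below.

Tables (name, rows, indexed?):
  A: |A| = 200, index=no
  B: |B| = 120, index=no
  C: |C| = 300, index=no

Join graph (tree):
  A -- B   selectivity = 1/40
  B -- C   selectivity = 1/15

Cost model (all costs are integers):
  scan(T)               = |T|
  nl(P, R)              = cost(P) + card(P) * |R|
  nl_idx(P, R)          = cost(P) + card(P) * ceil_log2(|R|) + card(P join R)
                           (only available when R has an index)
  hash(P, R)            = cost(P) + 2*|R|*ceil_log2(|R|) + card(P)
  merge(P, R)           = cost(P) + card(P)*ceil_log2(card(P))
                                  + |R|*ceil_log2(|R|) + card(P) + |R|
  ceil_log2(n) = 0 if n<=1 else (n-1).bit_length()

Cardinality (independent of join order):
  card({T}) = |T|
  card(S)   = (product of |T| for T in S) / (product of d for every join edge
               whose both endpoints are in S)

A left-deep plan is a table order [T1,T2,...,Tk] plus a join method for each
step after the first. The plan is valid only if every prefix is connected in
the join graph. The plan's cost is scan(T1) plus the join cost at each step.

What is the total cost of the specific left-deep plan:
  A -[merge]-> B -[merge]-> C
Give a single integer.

12560

step 1: scan A: cost=200, card=200
step 2: join B via merge
    card(P join B) = 200*120/(40) = 600
    cost = 200 + 200*8 + 120*7 + 200 + 120 = 2960
step 3: join C via merge
    card(P join C) = 600*300/(15) = 12000
    cost = 2960 + 600*10 + 300*9 + 600 + 300 = 12560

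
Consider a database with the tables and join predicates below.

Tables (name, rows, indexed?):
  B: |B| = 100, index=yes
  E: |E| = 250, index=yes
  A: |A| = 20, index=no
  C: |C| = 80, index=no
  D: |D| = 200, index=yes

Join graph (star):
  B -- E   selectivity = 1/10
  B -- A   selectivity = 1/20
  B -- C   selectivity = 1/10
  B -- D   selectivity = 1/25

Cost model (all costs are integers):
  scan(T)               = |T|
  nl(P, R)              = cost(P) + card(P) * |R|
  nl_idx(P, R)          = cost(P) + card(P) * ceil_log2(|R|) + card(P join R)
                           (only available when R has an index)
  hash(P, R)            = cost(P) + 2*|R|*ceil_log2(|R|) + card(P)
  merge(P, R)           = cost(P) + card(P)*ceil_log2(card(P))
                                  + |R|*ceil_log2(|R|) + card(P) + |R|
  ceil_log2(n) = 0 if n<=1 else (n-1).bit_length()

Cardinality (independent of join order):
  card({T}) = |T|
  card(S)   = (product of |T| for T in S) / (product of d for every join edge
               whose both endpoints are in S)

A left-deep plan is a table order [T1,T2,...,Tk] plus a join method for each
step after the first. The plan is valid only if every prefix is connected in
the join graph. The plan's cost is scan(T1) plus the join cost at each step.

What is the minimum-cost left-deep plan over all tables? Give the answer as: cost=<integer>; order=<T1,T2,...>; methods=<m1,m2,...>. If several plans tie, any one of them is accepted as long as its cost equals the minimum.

Selinger DP (subsets sized 1..n):
  {B}: scan cost=100, card=100
  {E}: scan cost=250, card=250
  {A}: scan cost=20, card=20
  {C}: scan cost=80, card=80
  {D}: scan cost=200, card=200
  {BE}: card=2500; try (B,hash)→1900, (E,merge)→3150, (B,merge)→3300, (E,nl_idx)→3400, (E,hash)→4200, (B,nl_idx)→4500 …(+2); best=1900 via (B,hash)
  {AB}: card=100; try (B,nl_idx)→260, (A,hash)→400, (B,merge)→940, (A,merge)→1020, (B,hash)→1440, (B,nl)→2020 …(+1); best=260 via (B,nl_idx)
  {BC}: card=800; try (C,hash)→1320, (B,nl_idx)→1440, (B,merge)→1520, (C,merge)→1540, (B,hash)→1560, (B,nl)→8080 …(+1); best=1320 via (C,hash)
  {BD}: card=800; try (D,nl_idx)→1700, (B,hash)→1800, (B,nl_idx)→2400, (D,merge)→2700, (B,merge)→2800, (D,hash)→3400 …(+2); best=1700 via (D,nl_idx)
  {ABE}: card=2500; try (E,merge)→3310, (E,nl_idx)→3560, (E,hash)→4360, (A,hash)→4600, (E,nl)→25260, (A,merge)→34520 …(+1); best=3310 via (E,merge)
  {BCE}: card=20000; try (C,hash)→5520, (E,hash)→6120, (E,merge)→12370, (E,nl_idx)→27720, (C,merge)→35040, (E,nl)→201320 …(+1); best=5520 via (C,hash)
  {BDE}: card=20000; try (E,hash)→6500, (D,hash)→7600, (E,merge)→12750, (E,nl_idx)→28100, (D,merge)→36200, (D,nl_idx)→41900 …(+2); best=6500 via (E,hash)
  {ABC}: card=800; try (C,hash)→1480, (C,merge)→1700, (A,hash)→2320, (C,nl)→8260, (A,merge)→10240, (A,nl)→17320; best=1480 via (C,hash)
  {ABD}: card=800; try (D,nl_idx)→1860, (A,hash)→2700, (D,merge)→2860, (D,hash)→3560, (A,merge)→10620, (A,nl)→17700 …(+1); best=1860 via (D,nl_idx)
  {BCD}: card=6400; try (C,hash)→3620, (D,hash)→5320, (C,merge)→11140, (D,merge)→11920, (D,nl_idx)→14120, (C,nl)→65700 …(+1); best=3620 via (C,hash)
  {ABCE}: card=20000; try (E,hash)→6280, (C,hash)→6930, (E,merge)→12530, (A,hash)→25720, (E,nl_idx)→27880, (C,merge)→36450 …(+4); best=6280 via (E,hash)
  {ABDE}: card=20000; try (E,hash)→6660, (D,hash)→9010, (E,merge)→12910, (A,hash)→26700, (E,nl_idx)→28260, (D,merge)→37610 …(+5); best=6660 via (E,hash)
  {BCDE}: card=160000; try (E,hash)→14020, (C,hash)→27620, (D,hash)→28720, (E,merge)→95470, (E,nl_idx)→214820, (D,nl_idx)→325520 …(+5); best=14020 via (E,hash)
  {ABCD}: card=6400; try (C,hash)→3780, (D,hash)→5480, (A,hash)→10220, (C,merge)→11300, (D,merge)→12080, (D,nl_idx)→14280 …(+4); best=3780 via (C,hash)
  {ABCDE}: card=160000; try (E,hash)→14180, (C,hash)→27780, (D,hash)→29480, (E,merge)→95630, (A,hash)→174220, (E,nl_idx)→214980 …(+8); best=14180 via (E,hash)

cost=14180; order=A,B,D,C,E; methods=nl_idx,nl_idx,hash,hash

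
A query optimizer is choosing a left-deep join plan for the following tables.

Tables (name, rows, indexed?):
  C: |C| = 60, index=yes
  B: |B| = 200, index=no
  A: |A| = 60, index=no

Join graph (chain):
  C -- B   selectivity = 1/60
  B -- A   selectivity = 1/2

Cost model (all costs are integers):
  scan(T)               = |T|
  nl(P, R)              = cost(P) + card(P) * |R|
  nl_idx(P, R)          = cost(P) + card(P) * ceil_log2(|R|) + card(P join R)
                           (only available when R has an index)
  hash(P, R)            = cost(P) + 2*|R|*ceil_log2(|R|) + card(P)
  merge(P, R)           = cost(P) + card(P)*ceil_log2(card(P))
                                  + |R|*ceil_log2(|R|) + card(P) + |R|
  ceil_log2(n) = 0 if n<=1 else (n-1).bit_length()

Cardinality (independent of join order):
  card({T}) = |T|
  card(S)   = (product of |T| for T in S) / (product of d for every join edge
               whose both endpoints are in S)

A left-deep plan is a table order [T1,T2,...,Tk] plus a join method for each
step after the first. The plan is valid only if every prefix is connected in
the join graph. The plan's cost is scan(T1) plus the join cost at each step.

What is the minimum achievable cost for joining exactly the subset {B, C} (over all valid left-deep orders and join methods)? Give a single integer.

Selinger DP over subsets of {B,C}:
  {C}: scan cost=60, card=60
  {B}: scan cost=200, card=200
  {BC}: card=200; try (C,hash)→1120, (C,nl_idx)→1600, (B,merge)→2280, (C,merge)→2420, (B,hash)→3320, (B,nl)→12060 …(+1); best=1120 via (C,hash)

1120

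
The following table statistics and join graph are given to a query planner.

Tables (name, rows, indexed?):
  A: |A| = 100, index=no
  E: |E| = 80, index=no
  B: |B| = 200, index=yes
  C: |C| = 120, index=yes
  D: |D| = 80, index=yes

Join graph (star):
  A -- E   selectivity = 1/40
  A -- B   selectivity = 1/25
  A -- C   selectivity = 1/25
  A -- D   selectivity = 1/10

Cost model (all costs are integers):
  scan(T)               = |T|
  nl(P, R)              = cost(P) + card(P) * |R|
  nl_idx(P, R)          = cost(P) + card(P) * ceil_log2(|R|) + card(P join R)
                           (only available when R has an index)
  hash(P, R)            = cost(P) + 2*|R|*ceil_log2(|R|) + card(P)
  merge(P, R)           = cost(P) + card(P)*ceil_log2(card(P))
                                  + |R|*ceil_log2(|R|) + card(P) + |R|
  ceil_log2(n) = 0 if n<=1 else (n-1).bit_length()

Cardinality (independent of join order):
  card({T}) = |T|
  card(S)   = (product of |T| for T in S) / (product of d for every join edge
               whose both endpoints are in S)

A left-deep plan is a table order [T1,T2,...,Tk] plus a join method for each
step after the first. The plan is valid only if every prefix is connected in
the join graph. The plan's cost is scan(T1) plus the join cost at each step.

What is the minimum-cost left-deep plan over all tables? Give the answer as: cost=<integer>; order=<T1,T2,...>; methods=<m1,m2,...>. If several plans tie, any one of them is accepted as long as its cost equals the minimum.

Selinger DP (subsets sized 1..n):
  {A}: scan cost=100, card=100
  {E}: scan cost=80, card=80
  {B}: scan cost=200, card=200
  {C}: scan cost=120, card=120
  {D}: scan cost=80, card=80
  {AE}: card=200; try (E,hash)→1320, (A,merge)→1520, (E,merge)→1540, (A,hash)→1560, (A,nl)→8080, (E,nl)→8100; best=1320 via (E,hash)
  {AB}: card=800; try (B,nl_idx)→1700, (A,hash)→1800, (B,merge)→2700, (A,merge)→2800, (B,hash)→3400, (B,nl)→20100 …(+1); best=1700 via (B,nl_idx)
  {AC}: card=480; try (C,nl_idx)→1280, (A,hash)→1640, (C,merge)→1860, (C,hash)→1880, (A,merge)→1880, (C,nl)→12100 …(+1); best=1280 via (C,nl_idx)
  {AD}: card=800; try (D,hash)→1320, (A,merge)→1520, (D,merge)→1540, (A,hash)→1560, (D,nl_idx)→1600, (A,nl)→8080 …(+1); best=1320 via (D,hash)
  {ABE}: card=1600; try (E,hash)→3620, (B,nl_idx)→4520, (B,hash)→4720, (B,merge)→4920, (E,merge)→11140, (B,nl)→41320 …(+1); best=3620 via (E,hash)
  {ACE}: card=960; try (E,hash)→2880, (C,hash)→3200, (C,nl_idx)→3680, (C,merge)→4080, (E,merge)→6720, (C,nl)→25320 …(+1); best=2880 via (E,hash)
  {ADE}: card=1600; try (D,hash)→2640, (E,hash)→3240, (D,merge)→3760, (D,nl_idx)→4320, (E,merge)→10760, (D,nl)→17320 …(+1); best=2640 via (D,hash)
  {ABC}: card=3840; try (C,hash)→4180, (B,hash)→4960, (B,merge)→7880, (B,nl_idx)→8960, (C,nl_idx)→11140, (C,merge)→11460 …(+2); best=4180 via (C,hash)
  {ABD}: card=6400; try (D,hash)→3620, (B,hash)→5320, (D,merge)→11140, (B,merge)→11920, (D,nl_idx)→13700, (B,nl_idx)→14120 …(+2); best=3620 via (D,hash)
  {ACD}: card=3840; try (D,hash)→2880, (C,hash)→3800, (D,merge)→6720, (D,nl_idx)→8480, (C,nl_idx)→10760, (C,merge)→11080 …(+2); best=2880 via (D,hash)
  {ABCE}: card=7680; try (C,hash)→6900, (B,hash)→7040, (E,hash)→9140, (B,merge)→15240, (B,nl_idx)→18240, (C,nl_idx)→22500 …(+5); best=6900 via (C,hash)
  {ABDE}: card=12800; try (D,hash)→6340, (B,hash)→7440, (E,hash)→11140, (D,merge)→23460, (B,merge)→23640, (D,nl_idx)→27620 …(+5); best=6340 via (D,hash)
  {ACDE}: card=7680; try (D,hash)→4960, (C,hash)→5920, (E,hash)→7840, (D,merge)→14080, (D,nl_idx)→17280, (C,nl_idx)→21520 …(+5); best=4960 via (D,hash)
  {ABCD}: card=30720; try (D,hash)→9140, (B,hash)→9920, (C,hash)→11700, (B,merge)→54600, (D,merge)→54740, (D,nl_idx)→61780 …(+6); best=9140 via (D,hash)
  {ABCDE}: card=61440; try (D,hash)→15700, (B,hash)→15840, (C,hash)→20820, (E,hash)→40980, (B,merge)→114280, (D,merge)→115060 …(+9); best=15700 via (D,hash)

cost=15700; order=A,B,E,C,D; methods=nl_idx,hash,hash,hash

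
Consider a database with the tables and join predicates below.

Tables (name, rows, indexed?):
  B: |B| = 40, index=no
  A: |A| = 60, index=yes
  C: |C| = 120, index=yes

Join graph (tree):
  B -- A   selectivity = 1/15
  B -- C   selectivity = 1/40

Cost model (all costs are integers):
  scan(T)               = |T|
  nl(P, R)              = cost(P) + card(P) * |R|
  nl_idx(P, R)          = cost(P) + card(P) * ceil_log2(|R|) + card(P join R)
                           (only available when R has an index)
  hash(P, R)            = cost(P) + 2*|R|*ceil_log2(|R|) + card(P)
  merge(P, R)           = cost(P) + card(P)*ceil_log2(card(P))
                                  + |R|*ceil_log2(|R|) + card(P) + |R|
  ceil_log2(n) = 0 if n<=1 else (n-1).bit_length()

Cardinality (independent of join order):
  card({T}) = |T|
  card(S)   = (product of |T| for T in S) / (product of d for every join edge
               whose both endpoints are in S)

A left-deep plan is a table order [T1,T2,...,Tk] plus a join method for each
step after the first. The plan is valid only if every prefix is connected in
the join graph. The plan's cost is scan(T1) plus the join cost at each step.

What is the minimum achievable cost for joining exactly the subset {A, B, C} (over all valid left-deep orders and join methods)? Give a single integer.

Selinger DP over subsets of {A,B,C}:
  {B}: scan cost=40, card=40
  {A}: scan cost=60, card=60
  {C}: scan cost=120, card=120
  {AB}: card=160; try (A,nl_idx)→440, (B,hash)→600, (A,merge)→740, (B,merge)→760, (A,hash)→800, (A,nl)→2440 …(+1); best=440 via (A,nl_idx)
  {BC}: card=120; try (C,nl_idx)→440, (B,hash)→720, (C,merge)→1280, (B,merge)→1360, (C,hash)→1760, (C,nl)→4840 …(+1); best=440 via (C,nl_idx)
  {ABC}: card=480; try (A,hash)→1280, (A,nl_idx)→1640, (A,merge)→1820, (C,nl_idx)→2040, (C,hash)→2280, (C,merge)→2840 …(+2); best=1280 via (A,hash)

1280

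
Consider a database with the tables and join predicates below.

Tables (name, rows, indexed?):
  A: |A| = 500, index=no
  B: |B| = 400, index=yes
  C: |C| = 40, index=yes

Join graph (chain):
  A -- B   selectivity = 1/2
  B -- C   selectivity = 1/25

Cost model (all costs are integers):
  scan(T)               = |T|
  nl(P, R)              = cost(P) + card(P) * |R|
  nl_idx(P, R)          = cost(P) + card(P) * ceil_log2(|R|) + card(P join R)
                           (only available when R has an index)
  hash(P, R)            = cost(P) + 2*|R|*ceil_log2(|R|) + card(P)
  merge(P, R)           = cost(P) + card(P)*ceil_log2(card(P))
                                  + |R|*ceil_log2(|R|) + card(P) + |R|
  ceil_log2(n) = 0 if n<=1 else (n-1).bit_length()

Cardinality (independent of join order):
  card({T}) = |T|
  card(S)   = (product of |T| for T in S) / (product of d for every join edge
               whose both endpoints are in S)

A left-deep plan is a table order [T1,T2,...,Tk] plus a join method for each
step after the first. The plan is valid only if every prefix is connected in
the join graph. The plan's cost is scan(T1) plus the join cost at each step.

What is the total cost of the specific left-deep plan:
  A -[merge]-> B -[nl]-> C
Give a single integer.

step 1: scan A: cost=500, card=500
step 2: join B via merge
    card(P join B) = 500*400/(2) = 100000
    cost = 500 + 500*9 + 400*9 + 500 + 400 = 9500
step 3: join C via nl
    card(P join C) = 100000*40/(25) = 160000
    cost = 9500 + 100000*40 = 4009500

4009500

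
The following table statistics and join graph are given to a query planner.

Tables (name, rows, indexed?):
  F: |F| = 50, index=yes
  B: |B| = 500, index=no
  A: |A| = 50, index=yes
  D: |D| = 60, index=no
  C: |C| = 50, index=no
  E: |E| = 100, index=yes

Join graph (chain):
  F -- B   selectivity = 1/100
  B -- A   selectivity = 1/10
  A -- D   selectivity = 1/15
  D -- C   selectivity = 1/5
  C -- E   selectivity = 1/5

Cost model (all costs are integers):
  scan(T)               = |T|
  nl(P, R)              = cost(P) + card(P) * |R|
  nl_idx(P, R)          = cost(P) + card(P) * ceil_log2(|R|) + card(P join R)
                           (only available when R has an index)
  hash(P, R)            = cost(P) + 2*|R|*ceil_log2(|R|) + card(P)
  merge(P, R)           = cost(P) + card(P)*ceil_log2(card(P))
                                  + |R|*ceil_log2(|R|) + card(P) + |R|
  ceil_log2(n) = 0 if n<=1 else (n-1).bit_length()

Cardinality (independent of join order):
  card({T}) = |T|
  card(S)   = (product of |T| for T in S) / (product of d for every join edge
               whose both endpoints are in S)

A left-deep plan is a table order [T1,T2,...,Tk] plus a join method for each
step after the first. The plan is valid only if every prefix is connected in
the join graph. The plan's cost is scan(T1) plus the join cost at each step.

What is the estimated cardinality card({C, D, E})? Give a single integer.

12000

Tables in S: C(50), D(60), E(100)
Edges inside S: D-C(d=5), C-E(d=5)
numerator = 50 * 60 * 100 = 300000
denominator = 5 * 5 = 25
card(S) = 300000 / 25 = 12000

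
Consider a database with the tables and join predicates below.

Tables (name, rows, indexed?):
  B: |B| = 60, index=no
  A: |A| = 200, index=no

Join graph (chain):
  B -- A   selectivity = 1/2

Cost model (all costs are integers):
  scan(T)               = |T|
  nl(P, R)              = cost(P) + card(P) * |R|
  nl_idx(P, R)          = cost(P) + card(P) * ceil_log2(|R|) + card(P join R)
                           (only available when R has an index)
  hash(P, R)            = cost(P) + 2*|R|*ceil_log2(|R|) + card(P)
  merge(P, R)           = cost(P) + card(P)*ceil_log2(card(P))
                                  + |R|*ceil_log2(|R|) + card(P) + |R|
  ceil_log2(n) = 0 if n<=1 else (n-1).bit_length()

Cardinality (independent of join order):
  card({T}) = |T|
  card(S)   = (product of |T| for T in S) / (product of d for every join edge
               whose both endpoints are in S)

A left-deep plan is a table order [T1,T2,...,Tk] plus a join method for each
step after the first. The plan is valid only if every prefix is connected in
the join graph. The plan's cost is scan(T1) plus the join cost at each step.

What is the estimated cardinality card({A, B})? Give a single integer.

6000

Tables in S: A(200), B(60)
Edges inside S: B-A(d=2)
numerator = 200 * 60 = 12000
denominator = 2 = 2
card(S) = 12000 / 2 = 6000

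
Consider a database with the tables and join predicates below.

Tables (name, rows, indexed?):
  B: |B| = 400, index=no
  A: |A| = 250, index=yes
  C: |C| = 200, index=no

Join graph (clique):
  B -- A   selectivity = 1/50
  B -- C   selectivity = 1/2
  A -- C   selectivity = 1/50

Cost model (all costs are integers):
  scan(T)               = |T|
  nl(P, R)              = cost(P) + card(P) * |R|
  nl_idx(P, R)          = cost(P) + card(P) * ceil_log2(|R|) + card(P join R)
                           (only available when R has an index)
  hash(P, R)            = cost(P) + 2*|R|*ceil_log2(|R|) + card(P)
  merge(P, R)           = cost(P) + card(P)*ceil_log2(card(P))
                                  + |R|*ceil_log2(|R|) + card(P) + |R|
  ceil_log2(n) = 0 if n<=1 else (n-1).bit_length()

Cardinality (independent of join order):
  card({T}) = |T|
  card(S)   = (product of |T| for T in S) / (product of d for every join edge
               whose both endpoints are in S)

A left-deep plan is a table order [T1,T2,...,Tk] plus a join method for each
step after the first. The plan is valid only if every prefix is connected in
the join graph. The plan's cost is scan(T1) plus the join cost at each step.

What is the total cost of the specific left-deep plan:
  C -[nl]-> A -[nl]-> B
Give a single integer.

450200

step 1: scan C: cost=200, card=200
step 2: join A via nl
    card(P join A) = 200*250/(50) = 1000
    cost = 200 + 200*250 = 50200
step 3: join B via nl
    card(P join B) = 1000*400/(50*2) = 4000
    cost = 50200 + 1000*400 = 450200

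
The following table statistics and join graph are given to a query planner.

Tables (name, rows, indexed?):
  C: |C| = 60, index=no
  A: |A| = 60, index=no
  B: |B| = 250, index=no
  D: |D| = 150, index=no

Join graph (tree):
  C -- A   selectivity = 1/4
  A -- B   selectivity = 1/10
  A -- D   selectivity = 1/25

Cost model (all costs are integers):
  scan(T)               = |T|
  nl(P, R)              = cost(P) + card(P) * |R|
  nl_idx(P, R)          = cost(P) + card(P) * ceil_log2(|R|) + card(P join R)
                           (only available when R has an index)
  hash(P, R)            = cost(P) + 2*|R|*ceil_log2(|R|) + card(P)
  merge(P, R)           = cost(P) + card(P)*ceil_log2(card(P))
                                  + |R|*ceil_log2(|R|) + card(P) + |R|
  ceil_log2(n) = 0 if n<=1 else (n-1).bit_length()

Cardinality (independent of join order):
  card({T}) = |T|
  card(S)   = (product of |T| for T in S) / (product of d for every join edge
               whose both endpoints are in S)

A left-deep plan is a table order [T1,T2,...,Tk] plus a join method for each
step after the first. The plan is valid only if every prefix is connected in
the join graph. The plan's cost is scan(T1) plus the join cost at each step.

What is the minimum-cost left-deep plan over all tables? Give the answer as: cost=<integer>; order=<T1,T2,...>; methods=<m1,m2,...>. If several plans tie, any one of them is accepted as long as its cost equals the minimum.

cost=11500; order=D,A,C,B; methods=hash,hash,hash

Selinger DP (subsets sized 1..n):
  {C}: scan cost=60, card=60
  {A}: scan cost=60, card=60
  {B}: scan cost=250, card=250
  {D}: scan cost=150, card=150
  {AC}: card=900; try (C,hash)→840, (A,hash)→840, (C,merge)→900, (A,merge)→900, (C,nl)→3660, (A,nl)→3660; best=840 via (C,hash)
  {AB}: card=1500; try (A,hash)→1220, (B,merge)→2730, (A,merge)→2920, (B,hash)→4120, (B,nl)→15060, (A,nl)→15250; best=1220 via (A,hash)
  {AD}: card=360; try (A,hash)→1020, (D,merge)→1830, (A,merge)→1920, (D,hash)→2520, (D,nl)→9060, (A,nl)→9150; best=1020 via (A,hash)
  {ABC}: card=22500; try (C,hash)→3440, (B,hash)→5740, (B,merge)→12990, (C,merge)→19640, (C,nl)→91220, (B,nl)→225840; best=3440 via (C,hash)
  {ACD}: card=5400; try (C,hash)→2100, (D,hash)→4140, (C,merge)→5040, (D,merge)→12090, (C,nl)→22620, (D,nl)→135840; best=2100 via (C,hash)
  {ABD}: card=9000; try (D,hash)→5120, (B,hash)→5380, (B,merge)→6870, (D,merge)→20570, (B,nl)→91020, (D,nl)→226220; best=5120 via (D,hash)
  {ABCD}: card=135000; try (B,hash)→11500, (C,hash)→14840, (D,hash)→28340, (B,merge)→79950, (C,merge)→140540, (D,merge)→364790 …(+3); best=11500 via (B,hash)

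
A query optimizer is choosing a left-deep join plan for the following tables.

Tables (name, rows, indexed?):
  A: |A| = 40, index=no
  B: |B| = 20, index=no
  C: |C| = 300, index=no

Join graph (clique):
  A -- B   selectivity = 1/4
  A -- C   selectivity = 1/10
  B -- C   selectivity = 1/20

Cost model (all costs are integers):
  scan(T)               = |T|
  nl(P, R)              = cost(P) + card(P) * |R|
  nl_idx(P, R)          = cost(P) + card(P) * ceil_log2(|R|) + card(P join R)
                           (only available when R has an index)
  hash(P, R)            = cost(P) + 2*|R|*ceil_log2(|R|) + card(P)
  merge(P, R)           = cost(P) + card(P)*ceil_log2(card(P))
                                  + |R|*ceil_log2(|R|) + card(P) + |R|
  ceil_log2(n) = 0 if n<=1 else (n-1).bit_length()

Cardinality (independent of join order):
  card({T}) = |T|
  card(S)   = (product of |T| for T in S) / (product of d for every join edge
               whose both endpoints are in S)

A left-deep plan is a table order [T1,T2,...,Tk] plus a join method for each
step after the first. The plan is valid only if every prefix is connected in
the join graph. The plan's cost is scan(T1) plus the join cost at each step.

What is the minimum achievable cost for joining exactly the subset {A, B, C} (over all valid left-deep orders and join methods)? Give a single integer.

1580

Selinger DP over subsets of {A,B,C}:
  {A}: scan cost=40, card=40
  {B}: scan cost=20, card=20
  {C}: scan cost=300, card=300
  {AB}: card=200; try (B,hash)→280, (A,merge)→420, (B,merge)→440, (A,hash)→520, (A,nl)→820, (B,nl)→840; best=280 via (B,hash)
  {AC}: card=1200; try (A,hash)→1080, (C,merge)→3320, (A,merge)→3580, (C,hash)→5480, (C,nl)→12040, (A,nl)→12300; best=1080 via (A,hash)
  {BC}: card=300; try (B,hash)→800, (C,merge)→3140, (B,merge)→3420, (C,hash)→5440, (C,nl)→6020, (B,nl)→6300; best=800 via (B,hash)
  {ABC}: card=300; try (A,hash)→1580, (B,hash)→2480, (A,merge)→4080, (C,merge)→5080, (C,hash)→5880, (A,nl)→12800 …(+3); best=1580 via (A,hash)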